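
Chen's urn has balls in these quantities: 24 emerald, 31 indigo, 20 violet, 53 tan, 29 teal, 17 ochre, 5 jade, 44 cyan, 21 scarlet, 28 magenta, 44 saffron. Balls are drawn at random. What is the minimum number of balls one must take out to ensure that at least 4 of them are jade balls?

In the worst case for collecting jade balls, every non-jade ball comes out first.
There are 24 + 31 + 20 + 53 + 29 + 17 + 44 + 21 + 28 + 44 = 311 non-jade balls altogether.
After those, each further ball must be jade, so 311 + 4 = 315 draws guarantee 4 jade balls.

315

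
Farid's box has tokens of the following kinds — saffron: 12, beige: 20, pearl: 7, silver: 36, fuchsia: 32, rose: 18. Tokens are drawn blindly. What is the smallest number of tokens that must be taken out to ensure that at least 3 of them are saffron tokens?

In the worst case for collecting saffron tokens, every non-saffron token comes out first.
There are 20 + 7 + 36 + 32 + 18 = 113 non-saffron tokens altogether.
After those, each further token must be saffron, so 113 + 3 = 116 draws guarantee 3 saffron tokens.

116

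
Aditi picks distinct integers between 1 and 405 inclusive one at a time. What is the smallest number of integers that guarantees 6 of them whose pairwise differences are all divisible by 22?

Integers whose pairwise differences are multiples of 22 are exactly those sharing a remainder mod 22. The 22 residue classes mod 22 are the pigeonholes.
With 110 integers one could put 5 in each residue class and have no class reach 6.
The 111th integer pushes some class to 6, so 22·5 + 1 = 111.

111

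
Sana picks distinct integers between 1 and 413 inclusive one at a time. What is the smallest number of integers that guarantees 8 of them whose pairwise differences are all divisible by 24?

Integers whose pairwise differences are multiples of 24 are exactly those sharing a remainder mod 24. Pigeonhole: the 24 residue classes mod 24 are the pigeonholes.
With 168 integers one could put 7 in each residue class and have no class reach 8.
The 169th integer pushes some class to 8, so 24·7 + 1 = 169.

169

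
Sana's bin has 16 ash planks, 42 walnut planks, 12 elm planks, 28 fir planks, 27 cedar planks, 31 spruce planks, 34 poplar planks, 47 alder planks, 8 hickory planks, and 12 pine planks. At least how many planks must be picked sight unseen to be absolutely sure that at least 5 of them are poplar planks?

228

In the worst case for collecting poplar planks, every non-poplar plank comes out first.
There are 16 + 42 + 12 + 28 + 27 + 31 + 47 + 8 + 12 = 223 non-poplar planks altogether.
After those, each further plank must be poplar, so 223 + 5 = 228 draws guarantee 5 poplar planks.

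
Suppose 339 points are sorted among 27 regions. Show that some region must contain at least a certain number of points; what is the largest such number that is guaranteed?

The 27 regions are the holes and the 339 points are the pigeons.
If every region held at most 12 points, the total would be at most 27 × 12 = 324, which is less than 339.
So some region holds at least ⌈339/27⌉ = 13 points.

13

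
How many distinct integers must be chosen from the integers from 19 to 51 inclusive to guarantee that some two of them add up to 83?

Group the elements by complementary pair {x, 83−x}: {32,51}, {33,50}, {34,49}, …, giving 10 two-element pairs and 13 integers whose partner 83−x falls outside [19,51].
Treating each of those 23 groups as a pigeonhole, one can pick one integer per group — 23 integers — with no two summing to 83.
The 24th integer lands in an occupied pair, forcing a sum of 83.

24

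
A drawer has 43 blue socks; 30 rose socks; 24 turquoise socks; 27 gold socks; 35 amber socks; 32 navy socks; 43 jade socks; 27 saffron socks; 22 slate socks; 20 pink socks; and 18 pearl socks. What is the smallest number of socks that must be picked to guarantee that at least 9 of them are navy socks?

In the worst case for collecting navy socks, every non-navy sock comes out first.
There are 43 + 30 + 24 + 27 + 35 + 43 + 27 + 22 + 20 + 18 = 289 non-navy socks altogether.
After those, each further sock must be navy, so 289 + 9 = 298 draws guarantee 9 navy socks.

298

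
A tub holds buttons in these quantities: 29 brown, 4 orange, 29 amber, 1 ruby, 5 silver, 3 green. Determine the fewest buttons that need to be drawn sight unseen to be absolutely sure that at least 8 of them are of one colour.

28

The 6 colours are the holes; the buttons drawn are the pigeons.
To avoid 8 of any one colour, the worst case takes at most 7 of each colour, or every button of a colour that has fewer than 7.
That gives 7 + 4 + 7 + 1 + 5 + 3 = 27 buttons with no colour reaching 8.
The next button forces some colour to 8, so 27 + 1 = 28.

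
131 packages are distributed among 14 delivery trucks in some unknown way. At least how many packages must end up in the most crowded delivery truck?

Pigeonhole: the 14 delivery trucks are the holes and the 131 packages are the pigeons.
If every delivery truck held at most 9 packages, the total would be at most 14 × 9 = 126, which is less than 131.
So some delivery truck holds at least ⌈131/14⌉ = 10 packages.

10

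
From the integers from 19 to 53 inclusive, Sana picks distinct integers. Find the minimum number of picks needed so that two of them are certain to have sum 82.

Two chosen integers sum to 82 exactly when both halves of some pair {x, 82−x} with 29 ≤ x ≤ 82−x ≤ 53 are chosen — 12 such pairs.
The remaining 11 elements (those with no distinct partner in range) can never complete a 82-sum, so the worst case takes all of them and one from each pair: 11 + 12 = 23.
By pigeonhole, the 24th integer has to be the second member of some pair, so 23 + 1 = 24.

24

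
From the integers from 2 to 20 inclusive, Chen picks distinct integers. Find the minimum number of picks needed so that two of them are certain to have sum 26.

Two chosen integers sum to 26 exactly when both halves of some pair {x, 26−x} with 6 ≤ x ≤ 26−x ≤ 20 are chosen — 7 such pairs.
The remaining 5 elements (those with no distinct partner in range) can never complete a 26-sum, so the worst case takes all of them and one from each pair: 5 + 7 = 12.
The 13th integer has to be the second member of some pair, so 12 + 1 = 13.

13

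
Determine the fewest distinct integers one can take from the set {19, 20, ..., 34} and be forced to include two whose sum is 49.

Group the elements by complementary pair {x, 49−x}: {19,30}, {20,29}, {21,28}, …, giving 6 two-element pairs and 4 integers whose partner 49−x falls outside [19,34].
By the pigeonhole principle, treating each of those 10 groups as a pigeonhole, one can pick one integer per group — 10 integers — with no two summing to 49.
The 11th integer lands in an occupied pair, forcing a sum of 49.

11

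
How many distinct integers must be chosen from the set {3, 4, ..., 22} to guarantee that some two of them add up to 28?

Group the elements by complementary pair {x, 28−x}: {6,22}, {7,21}, {8,20}, …, giving 8 two-element pairs, the single value 14 (it cannot pair with itself since the integers are distinct), and 3 integers whose partner 28−x falls outside [3,22].
Pigeonhole: treating each of those 12 groups as a pigeonhole, one can pick one integer per group — 12 integers — with no two summing to 28.
The 13th integer lands in an occupied pair, forcing a sum of 28.

13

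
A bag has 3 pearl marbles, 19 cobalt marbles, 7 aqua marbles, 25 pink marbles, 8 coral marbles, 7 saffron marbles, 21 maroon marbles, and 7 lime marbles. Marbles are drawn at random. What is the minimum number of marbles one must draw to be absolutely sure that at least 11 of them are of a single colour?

63

An adversary could hand out at most 10 marbles per colour (5 colours run out sooner): 3 + 10 + 7 + 10 + 8 + 7 + 10 + 7 = 62 marbles and still no colour has 11.
One more marble lands in a colour already at 10, so 63 draws are enough and 62 are not.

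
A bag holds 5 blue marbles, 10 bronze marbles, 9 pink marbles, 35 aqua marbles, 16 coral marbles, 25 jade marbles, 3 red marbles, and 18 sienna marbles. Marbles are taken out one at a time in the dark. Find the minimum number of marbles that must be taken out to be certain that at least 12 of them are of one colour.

72

The 8 colours are the holes; the marbles drawn are the pigeons.
To avoid 12 of any one colour, the worst case takes at most 11 of each colour, or every marble of a colour that has fewer than 11.
That gives 5 + 10 + 9 + 11 + 11 + 11 + 3 + 11 = 71 marbles with no colour reaching 12.
The next marble forces some colour to 12, so 71 + 1 = 72.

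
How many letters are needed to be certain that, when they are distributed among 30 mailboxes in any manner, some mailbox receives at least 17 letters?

With 480 letters one could put exactly 16 in each of the 30 mailboxes, and no mailbox would reach 17.
By pigeonhole, one more letter must land in a mailbox that already has 16, giving it 17.
So 30 × 16 + 1 = 481 letters are required.

481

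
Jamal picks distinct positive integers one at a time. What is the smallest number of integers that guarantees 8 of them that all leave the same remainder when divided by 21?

The 21 residue classes mod 21 are the pigeonholes.
With 147 integers one could put 7 in each residue class and have no class reach 8.
The 148th integer pushes some class to 8, so 21·7 + 1 = 148.

148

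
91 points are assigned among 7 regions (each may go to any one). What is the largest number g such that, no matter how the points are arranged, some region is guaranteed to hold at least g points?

13

By pigeonhole, the 7 regions are the holes and the 91 points are the pigeons.
If every region held at most 12 points, the total would be at most 7 × 12 = 84, which is less than 91.
So some region holds at least ⌈91/7⌉ = 13 points.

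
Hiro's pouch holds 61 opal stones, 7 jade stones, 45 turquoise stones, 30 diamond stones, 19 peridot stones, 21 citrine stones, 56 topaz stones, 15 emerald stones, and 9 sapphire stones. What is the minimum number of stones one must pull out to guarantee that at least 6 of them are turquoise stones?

224

In the worst case for collecting turquoise stones, every non-turquoise stone comes out first.
There are 61 + 7 + 30 + 19 + 21 + 56 + 15 + 9 = 218 non-turquoise stones altogether.
After those, each further stone must be turquoise, so 218 + 6 = 224 draws guarantee 6 turquoise stones.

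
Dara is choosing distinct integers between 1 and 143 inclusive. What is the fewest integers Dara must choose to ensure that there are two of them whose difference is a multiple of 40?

Integers whose pairwise differences are multiples of 40 are exactly those sharing a remainder mod 40. The 40 residue classes mod 40 are the pigeonholes.
With 40 integers one could put 1 in each residue class and have no class reach 2.
The 41st integer pushes some class to 2, so 40·1 + 1 = 41.

41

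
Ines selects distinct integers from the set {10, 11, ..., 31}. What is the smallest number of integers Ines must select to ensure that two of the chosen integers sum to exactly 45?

Group the elements by complementary pair {x, 45−x}: {14,31}, {15,30}, {16,29}, …, giving 9 two-element pairs and 4 integers whose partner 45−x falls outside [10,31].
Treating each of those 13 groups as a pigeonhole, one can pick one integer per group — 13 integers — with no two summing to 45.
The 14th integer lands in an occupied pair, forcing a sum of 45.

14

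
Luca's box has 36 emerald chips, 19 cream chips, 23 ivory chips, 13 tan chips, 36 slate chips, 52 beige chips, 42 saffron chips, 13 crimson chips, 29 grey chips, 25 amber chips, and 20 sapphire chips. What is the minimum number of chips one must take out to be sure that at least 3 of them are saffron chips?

269

In the worst case for collecting saffron chips, every non-saffron chip comes out first.
There are 36 + 19 + 23 + 13 + 36 + 52 + 13 + 29 + 25 + 20 = 266 non-saffron chips altogether.
After those, each further chip must be saffron, so 266 + 3 = 269 draws guarantee 3 saffron chips.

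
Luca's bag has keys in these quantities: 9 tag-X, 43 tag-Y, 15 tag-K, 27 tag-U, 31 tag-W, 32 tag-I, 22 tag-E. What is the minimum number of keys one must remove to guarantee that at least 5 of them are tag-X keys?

175

In the worst case for collecting tag-X keys, every non-tag-X key comes out first.
There are 43 + 15 + 27 + 31 + 32 + 22 = 170 non-tag-X keys altogether.
After those, each further key must be tag-X, so 170 + 5 = 175 draws guarantee 5 tag-X keys.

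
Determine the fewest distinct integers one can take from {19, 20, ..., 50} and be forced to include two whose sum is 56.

24

A set avoiding the sum 56 can contain at most one of each pair {x, 56−x}, plus the 14 elements whose complement lies outside the range or equal to its own complement.
The integers 28, …, 50 (23 of them) are such a set: any two sum to at least 28+29 = 57 > 56.
Pigeonhole: any 24th integer completes one of the 9 pairs, so 24 choices force a sum of 56.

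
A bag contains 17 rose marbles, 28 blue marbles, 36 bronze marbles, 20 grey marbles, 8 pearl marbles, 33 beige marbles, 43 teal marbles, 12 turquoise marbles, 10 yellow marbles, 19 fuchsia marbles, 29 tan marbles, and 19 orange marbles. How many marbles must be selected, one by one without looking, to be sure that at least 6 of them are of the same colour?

The 12 colours are the holes; the marbles drawn are the pigeons.
To avoid 6 of any one colour, the worst case takes at most 5 of each colour.
That gives 5 + 5 + 5 + 5 + 5 + 5 + 5 + 5 + 5 + 5 + 5 + 5 = 60 marbles with no colour reaching 6.
The next marble forces some colour to 6, so 60 + 1 = 61.

61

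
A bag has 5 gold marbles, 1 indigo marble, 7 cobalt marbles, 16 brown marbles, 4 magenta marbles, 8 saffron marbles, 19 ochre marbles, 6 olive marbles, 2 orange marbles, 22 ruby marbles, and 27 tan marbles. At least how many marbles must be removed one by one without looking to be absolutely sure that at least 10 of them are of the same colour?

70

An adversary could hand out at most 9 marbles per colour (7 colours run out sooner): 5 + 1 + 7 + 9 + 4 + 8 + 9 + 6 + 2 + 9 + 9 = 69 marbles and still no colour has 10.
One more marble lands in a colour already at 9, so 70 draws are enough and 69 are not.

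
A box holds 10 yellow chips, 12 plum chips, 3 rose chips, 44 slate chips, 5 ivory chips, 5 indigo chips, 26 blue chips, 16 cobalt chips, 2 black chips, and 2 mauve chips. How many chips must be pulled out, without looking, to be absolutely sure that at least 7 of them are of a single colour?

By the pigeonhole principle, the 10 colours are the holes; the chips drawn are the pigeons.
To avoid 7 of any one colour, the worst case takes at most 6 of each colour, or every chip of a colour that has fewer than 6.
That gives 6 + 6 + 3 + 6 + 5 + 5 + 6 + 6 + 2 + 2 = 47 chips with no colour reaching 7.
The next chip forces some colour to 7, so 47 + 1 = 48.

48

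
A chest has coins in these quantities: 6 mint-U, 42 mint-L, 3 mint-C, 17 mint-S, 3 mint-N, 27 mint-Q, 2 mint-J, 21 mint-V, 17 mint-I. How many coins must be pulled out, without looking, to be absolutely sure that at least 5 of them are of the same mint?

Put each drawn coin into a box by mint. The largest draw with every box below 5 takes min(count, 4) from each mint; mints with fewer than 4 contribute all they have.
Σ min(cᵢ, 4) = 4 + 4 + 3 + 4 + 3 + 4 + 2 + 4 + 4 = 32.
Draw number 32 + 1 = 33 must push one box to 5.

33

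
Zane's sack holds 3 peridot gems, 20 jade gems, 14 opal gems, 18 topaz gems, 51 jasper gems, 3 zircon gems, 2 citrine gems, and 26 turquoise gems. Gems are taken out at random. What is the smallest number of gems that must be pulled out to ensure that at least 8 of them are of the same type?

Put each drawn gem into a box by type. The largest draw with every box below 8 takes min(count, 7) from each type; types with fewer than 7 contribute all they have.
Σ min(cᵢ, 7) = 3 + 7 + 7 + 7 + 7 + 3 + 2 + 7 = 43.
Draw number 43 + 1 = 44 must push one box to 8.

44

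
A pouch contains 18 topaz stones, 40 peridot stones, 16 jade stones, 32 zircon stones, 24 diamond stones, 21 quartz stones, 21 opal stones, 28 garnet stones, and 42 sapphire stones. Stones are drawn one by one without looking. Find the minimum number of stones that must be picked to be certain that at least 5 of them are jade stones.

In the worst case for collecting jade stones, every non-jade stone comes out first.
There are 18 + 40 + 32 + 24 + 21 + 21 + 28 + 42 = 226 non-jade stones altogether.
After those, each further stone must be jade, so 226 + 5 = 231 draws guarantee 5 jade stones.

231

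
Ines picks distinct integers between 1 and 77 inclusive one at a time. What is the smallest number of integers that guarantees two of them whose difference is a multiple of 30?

Integers whose pairwise differences are multiples of 30 are exactly those sharing a remainder mod 30. The 30 residue classes mod 30 are the pigeonholes.
With 30 integers one could put 1 in each residue class and have no class reach 2.
The 31st integer pushes some class to 2, so 30·1 + 1 = 31.

31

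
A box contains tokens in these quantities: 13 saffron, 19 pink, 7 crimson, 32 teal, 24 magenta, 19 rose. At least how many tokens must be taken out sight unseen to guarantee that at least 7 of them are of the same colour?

By pigeonhole, put each drawn token into a box by colour. The largest draw with every box below 7 takes min(count, 6) from each colour.
Σ min(cᵢ, 6) = 6 + 6 + 6 + 6 + 6 + 6 = 36.
Draw number 36 + 1 = 37 must push one box to 7.

37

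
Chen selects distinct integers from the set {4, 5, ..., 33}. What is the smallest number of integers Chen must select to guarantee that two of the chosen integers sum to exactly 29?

A set avoiding the sum 29 can contain at most one of each pair {x, 29−x}, plus the 8 elements whose complement lies outside the range.
The integers 15, …, 33 (19 of them) are such a set: any two sum to at least 15+16 = 31 > 29.
By pigeonhole, any 20th integer completes one of the 11 pairs, so 20 choices force a sum of 29.

20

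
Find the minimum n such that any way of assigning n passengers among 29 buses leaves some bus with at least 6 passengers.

With 145 passengers one could put exactly 5 in each of the 29 buses, and no bus would reach 6.
One more passenger must land in a bus that already has 5, giving it 6.
So 29 × 5 + 1 = 146 passengers are required.

146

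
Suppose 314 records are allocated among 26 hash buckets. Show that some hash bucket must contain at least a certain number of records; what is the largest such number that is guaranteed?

13

The 26 hash buckets are the holes and the 314 records are the pigeons.
If every hash bucket held at most 12 records, the total would be at most 26 × 12 = 312, which is less than 314.
So some hash bucket holds at least ⌈314/26⌉ = 13 records.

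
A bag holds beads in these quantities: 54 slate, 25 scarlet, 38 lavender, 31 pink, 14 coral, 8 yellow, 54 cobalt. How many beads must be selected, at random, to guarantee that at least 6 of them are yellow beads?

222

In the worst case for collecting yellow beads, every non-yellow bead comes out first.
There are 54 + 25 + 38 + 31 + 14 + 54 = 216 non-yellow beads altogether.
After those, each further bead must be yellow, so 216 + 6 = 222 draws guarantee 6 yellow beads.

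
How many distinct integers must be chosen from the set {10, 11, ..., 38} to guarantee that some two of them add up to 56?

20

Group the elements by complementary pair {x, 56−x}: {18,38}, {19,37}, {20,36}, …, giving 10 two-element pairs, the single value 28 (it cannot pair with itself since the integers are distinct), and 8 integers whose partner 56−x falls outside [10,38].
Treating each of those 19 groups as a pigeonhole, one can pick one integer per group — 19 integers — with no two summing to 56.
The 20th integer lands in an occupied pair, forcing a sum of 56.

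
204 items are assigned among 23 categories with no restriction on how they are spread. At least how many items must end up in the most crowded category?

By pigeonhole, the 23 categories are the holes and the 204 items are the pigeons.
If every category held at most 8 items, the total would be at most 23 × 8 = 184, which is less than 204.
So some category holds at least ⌈204/23⌉ = 9 items.

9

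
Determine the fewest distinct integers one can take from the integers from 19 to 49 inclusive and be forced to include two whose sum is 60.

A set avoiding the sum 60 can contain at most one of each pair {x, 60−x}, plus the 9 elements whose complement lies outside the range or equal to its own complement.
The integers 30, …, 49 (20 of them) are such a set: any two sum to at least 30+31 = 61 > 60.
By pigeonhole, any 21st integer completes one of the 11 pairs, so 21 choices force a sum of 60.

21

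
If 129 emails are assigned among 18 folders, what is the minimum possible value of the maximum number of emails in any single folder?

By the pigeonhole principle, the 18 folders are the holes and the 129 emails are the pigeons.
If every folder held at most 7 emails, the total would be at most 18 × 7 = 126, which is less than 129.
So some folder holds at least ⌈129/18⌉ = 8 emails.

8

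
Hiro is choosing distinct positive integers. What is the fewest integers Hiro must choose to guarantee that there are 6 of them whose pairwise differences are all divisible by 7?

Integers whose pairwise differences are multiples of 7 are exactly those sharing a remainder mod 7. Pigeonhole: the 7 residue classes mod 7 are the pigeonholes.
With 35 integers one could put 5 in each residue class and have no class reach 6.
The 36th integer pushes some class to 6, so 7·5 + 1 = 36.

36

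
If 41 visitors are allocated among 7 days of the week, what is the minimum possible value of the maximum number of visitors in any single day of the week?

The 7 days of the week are the holes and the 41 visitors are the pigeons.
If every day of the week held at most 5 visitors, the total would be at most 7 × 5 = 35, which is less than 41.
So some day of the week holds at least ⌈41/7⌉ = 6 visitors.

6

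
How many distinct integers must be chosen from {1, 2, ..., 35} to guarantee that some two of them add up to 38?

Two chosen integers sum to 38 exactly when both halves of some pair {x, 38−x} with 3 ≤ x ≤ 38−x ≤ 35 are chosen — 16 such pairs.
The remaining 3 elements (those with no distinct partner in range) can never complete a 38-sum, so the worst case takes all of them and one from each pair: 3 + 16 = 19.
The 20th integer has to be the second member of some pair, so 19 + 1 = 20.

20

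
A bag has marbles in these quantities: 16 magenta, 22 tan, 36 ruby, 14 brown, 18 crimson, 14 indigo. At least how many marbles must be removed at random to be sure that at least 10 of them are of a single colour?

By the pigeonhole principle, put each drawn marble into a box by colour. The largest draw with every box below 10 takes min(count, 9) from each colour.
Σ min(cᵢ, 9) = 9 + 9 + 9 + 9 + 9 + 9 = 54.
Draw number 54 + 1 = 55 must push one box to 10.

55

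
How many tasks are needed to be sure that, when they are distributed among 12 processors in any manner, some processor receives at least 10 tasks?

With 108 tasks one could put exactly 9 in each of the 12 processors, and no processor would reach 10.
One more task must land in a processor that already has 9, giving it 10.
So 12 × 9 + 1 = 109 tasks are required.

109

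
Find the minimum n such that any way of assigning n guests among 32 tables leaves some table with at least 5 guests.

With 128 guests one could put exactly 4 in each of the 32 tables, and no table would reach 5.
One more guest must land in a table that already has 4, giving it 5.
So 32 × 4 + 1 = 129 guests are required.

129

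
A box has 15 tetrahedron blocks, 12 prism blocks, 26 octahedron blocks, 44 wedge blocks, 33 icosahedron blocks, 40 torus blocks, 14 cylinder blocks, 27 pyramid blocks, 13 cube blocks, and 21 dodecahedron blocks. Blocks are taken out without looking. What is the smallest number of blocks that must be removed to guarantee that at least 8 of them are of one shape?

71

The 10 shapes are the holes; the blocks drawn are the pigeons.
To avoid 8 of any one shape, the worst case takes at most 7 of each shape.
That gives 7 + 7 + 7 + 7 + 7 + 7 + 7 + 7 + 7 + 7 = 70 blocks with no shape reaching 8.
The next block forces some shape to 8, so 70 + 1 = 71.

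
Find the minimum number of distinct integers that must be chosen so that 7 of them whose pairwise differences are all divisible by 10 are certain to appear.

Integers whose pairwise differences are multiples of 10 are exactly those sharing a remainder mod 10. Pigeonhole: the 10 residue classes mod 10 are the pigeonholes.
With 60 integers one could put 6 in each residue class and have no class reach 7.
The 61st integer pushes some class to 7, so 10·6 + 1 = 61.

61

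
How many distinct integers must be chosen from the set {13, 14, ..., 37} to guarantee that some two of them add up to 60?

A set avoiding the sum 60 can contain at most one of each pair {x, 60−x}, plus the 11 elements whose complement lies outside the range or equal to its own complement.
The integers 13, …, 30 (18 of them) are such a set: any two sum to at least 13+14 = 27 and at most 29+30 = 59 < 60.
Any 19th integer completes one of the 7 pairs, so 19 choices force a sum of 60.

19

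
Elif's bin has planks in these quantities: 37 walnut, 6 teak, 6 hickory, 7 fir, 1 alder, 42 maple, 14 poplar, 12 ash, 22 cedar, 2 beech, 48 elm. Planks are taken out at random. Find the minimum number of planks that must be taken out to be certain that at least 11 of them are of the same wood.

83

Put each drawn plank into a box by wood. The largest draw with every box below 11 takes min(count, 10) from each wood; woods with fewer than 10 contribute all they have.
Σ min(cᵢ, 10) = 10 + 6 + 6 + 7 + 1 + 10 + 10 + 10 + 10 + 2 + 10 = 82.
Draw number 82 + 1 = 83 must push one box to 11.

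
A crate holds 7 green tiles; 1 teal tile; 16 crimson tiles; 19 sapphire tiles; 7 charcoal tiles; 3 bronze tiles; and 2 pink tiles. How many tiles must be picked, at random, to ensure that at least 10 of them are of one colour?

39

An adversary could hand out at most 9 tiles per colour (5 colours run out sooner): 7 + 1 + 9 + 9 + 7 + 3 + 2 = 38 tiles and still no colour has 10.
One more tile lands in a colour already at 9, so 39 draws are enough and 38 are not.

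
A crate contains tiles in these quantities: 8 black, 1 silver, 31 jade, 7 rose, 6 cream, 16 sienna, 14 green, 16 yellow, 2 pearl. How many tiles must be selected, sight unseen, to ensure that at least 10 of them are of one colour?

61

Put each drawn tile into a box by colour. The largest draw with every box below 10 takes min(count, 9) from each colour; colours with fewer than 9 contribute all they have.
Σ min(cᵢ, 9) = 8 + 1 + 9 + 7 + 6 + 9 + 9 + 9 + 2 = 60.
Draw number 60 + 1 = 61 must push one box to 10.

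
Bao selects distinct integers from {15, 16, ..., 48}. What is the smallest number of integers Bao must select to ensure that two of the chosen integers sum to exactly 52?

Group the elements by complementary pair {x, 52−x}: {15,37}, {16,36}, {17,35}, …, giving 11 two-element pairs, the single value 26 (it cannot pair with itself since the integers are distinct), and 11 integers whose partner 52−x falls outside [15,48].
By the pigeonhole principle, treating each of those 23 groups as a pigeonhole, one can pick one integer per group — 23 integers — with no two summing to 52.
The 24th integer lands in an occupied pair, forcing a sum of 52.

24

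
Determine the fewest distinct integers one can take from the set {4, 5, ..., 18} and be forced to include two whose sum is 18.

Two chosen integers sum to 18 exactly when both halves of some pair {x, 18−x} with 4 ≤ x ≤ 18−x ≤ 14 are chosen — 5 such pairs.
The remaining 5 elements (those with no distinct partner in range) can never complete a 18-sum, so the worst case takes all of them and one from each pair: 5 + 5 = 10.
The 11th integer has to be the second member of some pair, so 10 + 1 = 11.

11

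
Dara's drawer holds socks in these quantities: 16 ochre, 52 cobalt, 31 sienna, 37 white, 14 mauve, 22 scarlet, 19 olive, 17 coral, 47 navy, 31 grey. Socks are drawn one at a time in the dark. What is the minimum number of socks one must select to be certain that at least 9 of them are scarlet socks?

In the worst case for collecting scarlet socks, every non-scarlet sock comes out first.
There are 16 + 52 + 31 + 37 + 14 + 19 + 17 + 47 + 31 = 264 non-scarlet socks altogether.
After those, each further sock must be scarlet, so 264 + 9 = 273 draws guarantee 9 scarlet socks.

273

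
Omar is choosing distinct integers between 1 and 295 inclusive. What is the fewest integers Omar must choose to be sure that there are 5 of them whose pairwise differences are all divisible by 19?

77

Integers whose pairwise differences are multiples of 19 are exactly those sharing a remainder mod 19. The 19 residue classes mod 19 are the pigeonholes.
With 76 integers one could put 4 in each residue class and have no class reach 5.
The 77th integer pushes some class to 5, so 19·4 + 1 = 77.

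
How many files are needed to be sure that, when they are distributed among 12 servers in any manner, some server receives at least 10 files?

With 108 files one could put exactly 9 in each of the 12 servers, and no server would reach 10.
One more file must land in a server that already has 9, giving it 10.
So 12 × 9 + 1 = 109 files are required.

109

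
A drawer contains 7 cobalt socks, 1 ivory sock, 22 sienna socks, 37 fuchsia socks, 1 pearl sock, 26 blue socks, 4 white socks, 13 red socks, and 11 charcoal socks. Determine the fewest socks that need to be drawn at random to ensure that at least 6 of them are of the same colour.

The 9 colours are the holes; the socks drawn are the pigeons.
To avoid 6 of any one colour, the worst case takes at most 5 of each colour, or every sock of a colour that has fewer than 5.
That gives 5 + 1 + 5 + 5 + 1 + 5 + 4 + 5 + 5 = 36 socks with no colour reaching 6.
The next sock forces some colour to 6, so 36 + 1 = 37.

37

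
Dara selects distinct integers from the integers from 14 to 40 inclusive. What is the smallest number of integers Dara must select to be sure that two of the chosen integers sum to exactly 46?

19

Two chosen integers sum to 46 exactly when both halves of some pair {x, 46−x} with 14 ≤ x ≤ 46−x ≤ 32 are chosen — 9 such pairs.
The remaining 9 elements (those with no distinct partner in range) can never complete a 46-sum, so the worst case takes all of them and one from each pair: 9 + 9 = 18.
The 19th integer has to be the second member of some pair, so 18 + 1 = 19.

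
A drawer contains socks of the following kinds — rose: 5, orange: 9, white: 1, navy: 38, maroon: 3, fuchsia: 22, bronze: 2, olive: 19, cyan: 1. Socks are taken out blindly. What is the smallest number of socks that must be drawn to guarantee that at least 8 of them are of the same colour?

41

An adversary could hand out at most 7 socks per colour (5 colours run out sooner): 5 + 7 + 1 + 7 + 3 + 7 + 2 + 7 + 1 = 40 socks and still no colour has 8.
By pigeonhole, one more sock lands in a colour already at 7, so 41 draws are enough and 40 are not.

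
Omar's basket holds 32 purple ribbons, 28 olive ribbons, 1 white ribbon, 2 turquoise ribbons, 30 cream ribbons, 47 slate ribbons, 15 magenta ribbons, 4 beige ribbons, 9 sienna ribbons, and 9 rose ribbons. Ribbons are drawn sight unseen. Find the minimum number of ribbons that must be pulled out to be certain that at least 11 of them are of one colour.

76

By pigeonhole, put each drawn ribbon into a box by colour. The largest draw with every box below 11 takes min(count, 10) from each colour; colours with fewer than 10 contribute all they have.
Σ min(cᵢ, 10) = 10 + 10 + 1 + 2 + 10 + 10 + 10 + 4 + 9 + 9 = 75.
Draw number 75 + 1 = 76 must push one box to 11.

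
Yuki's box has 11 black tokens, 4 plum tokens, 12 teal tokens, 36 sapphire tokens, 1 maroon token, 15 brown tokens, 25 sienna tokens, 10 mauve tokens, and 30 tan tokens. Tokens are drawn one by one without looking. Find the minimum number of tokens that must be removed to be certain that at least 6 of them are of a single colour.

41

Put each drawn token into a box by colour. The largest draw with every box below 6 takes min(count, 5) from each colour; colours with fewer than 5 contribute all they have.
Σ min(cᵢ, 5) = 5 + 4 + 5 + 5 + 1 + 5 + 5 + 5 + 5 = 40.
Draw number 40 + 1 = 41 must push one box to 6.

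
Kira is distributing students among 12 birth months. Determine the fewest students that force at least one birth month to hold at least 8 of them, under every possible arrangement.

With 84 students one could put exactly 7 in each of the 12 birth months, and no birth month would reach 8.
By the pigeonhole principle, one more student must land in a birth month that already has 7, giving it 8.
So 12 × 7 + 1 = 85 students are required.

85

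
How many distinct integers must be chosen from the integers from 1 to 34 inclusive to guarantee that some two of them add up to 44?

23

A set avoiding the sum 44 can contain at most one of each pair {x, 44−x}, plus the 10 elements whose complement lies outside the range or equal to its own complement.
The integers 1, …, 22 (22 of them) are such a set: any two sum to at least 1+2 = 3 and at most 21+22 = 43 < 44.
Pigeonhole: any 23rd integer completes one of the 12 pairs, so 23 choices force a sum of 44.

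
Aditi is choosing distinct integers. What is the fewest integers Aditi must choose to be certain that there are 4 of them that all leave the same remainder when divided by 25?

76

Pigeonhole: the 25 residue classes mod 25 are the pigeonholes.
With 75 integers one could put 3 in each residue class and have no class reach 4.
The 76th integer pushes some class to 4, so 25·3 + 1 = 76.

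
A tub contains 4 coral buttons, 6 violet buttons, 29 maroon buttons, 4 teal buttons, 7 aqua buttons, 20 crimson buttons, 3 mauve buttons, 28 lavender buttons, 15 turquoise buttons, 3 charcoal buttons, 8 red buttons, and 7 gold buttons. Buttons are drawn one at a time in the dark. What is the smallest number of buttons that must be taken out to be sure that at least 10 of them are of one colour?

An adversary could hand out at most 9 buttons per colour (8 colours run out sooner): 4 + 6 + 9 + 4 + 7 + 9 + 3 + 9 + 9 + 3 + 8 + 7 = 78 buttons and still no colour has 10.
Pigeonhole: one more button lands in a colour already at 9, so 79 draws are enough and 78 are not.

79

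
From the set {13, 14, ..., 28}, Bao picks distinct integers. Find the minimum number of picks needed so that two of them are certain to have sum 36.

12

Group the elements by complementary pair {x, 36−x}: {13,23}, {14,22}, {15,21}, …, giving 5 two-element pairs; the single value 18 (it cannot pair with itself since the integers are distinct); and 5 integers whose partner 36−x falls outside [13,28].
Pigeonhole: treating each of those 11 groups as a pigeonhole, one can pick one integer per group — 11 integers — with no two summing to 36.
The 12th integer lands in an occupied pair, forcing a sum of 36.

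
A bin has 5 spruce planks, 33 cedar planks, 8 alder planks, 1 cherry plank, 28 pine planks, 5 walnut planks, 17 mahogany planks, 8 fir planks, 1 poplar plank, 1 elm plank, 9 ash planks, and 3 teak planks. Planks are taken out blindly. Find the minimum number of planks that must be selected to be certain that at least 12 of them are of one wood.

An adversary could hand out at most 11 planks per wood (9 woods run out sooner): 5 + 11 + 8 + 1 + 11 + 5 + 11 + 8 + 1 + 1 + 9 + 3 = 74 planks and still no wood has 12.
Pigeonhole: one more plank lands in a wood already at 11, so 75 draws are enough and 74 are not.

75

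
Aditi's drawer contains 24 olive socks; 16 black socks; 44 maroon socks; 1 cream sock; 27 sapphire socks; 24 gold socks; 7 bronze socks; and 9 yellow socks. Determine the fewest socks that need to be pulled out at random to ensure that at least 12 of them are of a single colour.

73

Put each drawn sock into a box by colour. The largest draw with every box below 12 takes min(count, 11) from each colour; colours with fewer than 11 contribute all they have.
Σ min(cᵢ, 11) = 11 + 11 + 11 + 1 + 11 + 11 + 7 + 9 = 72.
Draw number 72 + 1 = 73 must push one box to 12.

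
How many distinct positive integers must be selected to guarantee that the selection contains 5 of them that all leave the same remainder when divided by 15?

61

By pigeonhole, the 15 residue classes mod 15 are the pigeonholes.
With 60 integers one could put 4 in each residue class and have no class reach 5.
The 61st integer pushes some class to 5, so 15·4 + 1 = 61.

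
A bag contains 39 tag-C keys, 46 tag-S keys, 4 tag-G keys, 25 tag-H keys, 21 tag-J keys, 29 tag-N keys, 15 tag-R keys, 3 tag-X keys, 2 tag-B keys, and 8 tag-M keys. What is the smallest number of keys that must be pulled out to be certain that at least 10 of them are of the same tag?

By pigeonhole, put each drawn key into a box by tag. The largest draw with every box below 10 takes min(count, 9) from each tag; tags with fewer than 9 contribute all they have.
Σ min(cᵢ, 9) = 9 + 9 + 4 + 9 + 9 + 9 + 9 + 3 + 2 + 8 = 71.
Draw number 71 + 1 = 72 must push one box to 10.

72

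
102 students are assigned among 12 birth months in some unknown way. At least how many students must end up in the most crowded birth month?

By pigeonhole, the 12 birth months are the holes and the 102 students are the pigeons.
If every birth month held at most 8 students, the total would be at most 12 × 8 = 96, which is less than 102.
So some birth month holds at least ⌈102/12⌉ = 9 students.

9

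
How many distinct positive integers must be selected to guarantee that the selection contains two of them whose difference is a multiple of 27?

Integers whose pairwise differences are multiples of 27 are exactly those sharing a remainder mod 27. The 27 residue classes mod 27 are the pigeonholes.
With 27 integers one could put 1 in each residue class and have no class reach 2.
The 28th integer pushes some class to 2, so 27·1 + 1 = 28.

28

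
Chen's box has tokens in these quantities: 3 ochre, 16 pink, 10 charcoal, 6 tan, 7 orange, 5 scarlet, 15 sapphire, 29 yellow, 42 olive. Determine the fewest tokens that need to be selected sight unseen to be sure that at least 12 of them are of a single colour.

The 9 colours are the holes; the tokens drawn are the pigeons.
To avoid 12 of any one colour, the worst case takes at most 11 of each colour, or every token of a colour that has fewer than 11.
That gives 3 + 11 + 10 + 6 + 7 + 5 + 11 + 11 + 11 = 75 tokens with no colour reaching 12.
The next token forces some colour to 12, so 75 + 1 = 76.

76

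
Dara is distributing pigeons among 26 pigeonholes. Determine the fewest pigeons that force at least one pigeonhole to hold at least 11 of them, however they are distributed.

With 260 pigeons one could put exactly 10 in each of the 26 pigeonholes, and no pigeonhole would reach 11.
By the pigeonhole principle, one more pigeon must land in a pigeonhole that already has 10, giving it 11.
So 26 × 10 + 1 = 261 pigeons are required.

261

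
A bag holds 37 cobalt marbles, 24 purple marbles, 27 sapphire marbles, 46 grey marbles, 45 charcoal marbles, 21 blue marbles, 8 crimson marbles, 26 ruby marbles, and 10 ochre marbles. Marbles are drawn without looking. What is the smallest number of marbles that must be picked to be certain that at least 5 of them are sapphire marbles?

In the worst case for collecting sapphire marbles, every non-sapphire marble comes out first.
There are 37 + 24 + 46 + 45 + 21 + 8 + 26 + 10 = 217 non-sapphire marbles altogether.
After those, each further marble must be sapphire, so 217 + 5 = 222 draws guarantee 5 sapphire marbles.

222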